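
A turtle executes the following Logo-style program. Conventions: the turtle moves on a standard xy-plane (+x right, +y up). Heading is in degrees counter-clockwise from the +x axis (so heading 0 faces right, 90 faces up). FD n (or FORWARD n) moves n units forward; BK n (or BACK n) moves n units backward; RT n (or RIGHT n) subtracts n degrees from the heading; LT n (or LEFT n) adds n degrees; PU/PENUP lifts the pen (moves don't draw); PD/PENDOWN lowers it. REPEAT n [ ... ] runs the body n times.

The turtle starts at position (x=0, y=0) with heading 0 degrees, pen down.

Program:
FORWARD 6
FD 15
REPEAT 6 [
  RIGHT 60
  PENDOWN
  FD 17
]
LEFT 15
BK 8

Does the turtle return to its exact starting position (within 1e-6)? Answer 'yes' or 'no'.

Executing turtle program step by step:
Start: pos=(0,0), heading=0, pen down
FD 6: (0,0) -> (6,0) [heading=0, draw]
FD 15: (6,0) -> (21,0) [heading=0, draw]
REPEAT 6 [
  -- iteration 1/6 --
  RT 60: heading 0 -> 300
  PD: pen down
  FD 17: (21,0) -> (29.5,-14.722) [heading=300, draw]
  -- iteration 2/6 --
  RT 60: heading 300 -> 240
  PD: pen down
  FD 17: (29.5,-14.722) -> (21,-29.445) [heading=240, draw]
  -- iteration 3/6 --
  RT 60: heading 240 -> 180
  PD: pen down
  FD 17: (21,-29.445) -> (4,-29.445) [heading=180, draw]
  -- iteration 4/6 --
  RT 60: heading 180 -> 120
  PD: pen down
  FD 17: (4,-29.445) -> (-4.5,-14.722) [heading=120, draw]
  -- iteration 5/6 --
  RT 60: heading 120 -> 60
  PD: pen down
  FD 17: (-4.5,-14.722) -> (4,0) [heading=60, draw]
  -- iteration 6/6 --
  RT 60: heading 60 -> 0
  PD: pen down
  FD 17: (4,0) -> (21,0) [heading=0, draw]
]
LT 15: heading 0 -> 15
BK 8: (21,0) -> (13.273,-2.071) [heading=15, draw]
Final: pos=(13.273,-2.071), heading=15, 9 segment(s) drawn

Start position: (0, 0)
Final position: (13.273, -2.071)
Distance = 13.433; >= 1e-6 -> NOT closed

Answer: no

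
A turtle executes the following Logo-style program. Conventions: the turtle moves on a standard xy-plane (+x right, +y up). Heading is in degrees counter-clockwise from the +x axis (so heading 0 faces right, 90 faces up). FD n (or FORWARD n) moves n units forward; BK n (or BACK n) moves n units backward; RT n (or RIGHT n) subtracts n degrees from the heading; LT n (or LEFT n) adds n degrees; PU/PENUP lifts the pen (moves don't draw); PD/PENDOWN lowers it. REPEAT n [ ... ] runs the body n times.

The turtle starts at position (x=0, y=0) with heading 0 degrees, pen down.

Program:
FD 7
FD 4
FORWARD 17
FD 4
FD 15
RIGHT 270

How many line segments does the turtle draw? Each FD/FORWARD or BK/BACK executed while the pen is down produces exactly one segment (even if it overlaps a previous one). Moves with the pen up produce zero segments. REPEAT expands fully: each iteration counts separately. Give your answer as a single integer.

Executing turtle program step by step:
Start: pos=(0,0), heading=0, pen down
FD 7: (0,0) -> (7,0) [heading=0, draw]
FD 4: (7,0) -> (11,0) [heading=0, draw]
FD 17: (11,0) -> (28,0) [heading=0, draw]
FD 4: (28,0) -> (32,0) [heading=0, draw]
FD 15: (32,0) -> (47,0) [heading=0, draw]
RT 270: heading 0 -> 90
Final: pos=(47,0), heading=90, 5 segment(s) drawn
Segments drawn: 5

Answer: 5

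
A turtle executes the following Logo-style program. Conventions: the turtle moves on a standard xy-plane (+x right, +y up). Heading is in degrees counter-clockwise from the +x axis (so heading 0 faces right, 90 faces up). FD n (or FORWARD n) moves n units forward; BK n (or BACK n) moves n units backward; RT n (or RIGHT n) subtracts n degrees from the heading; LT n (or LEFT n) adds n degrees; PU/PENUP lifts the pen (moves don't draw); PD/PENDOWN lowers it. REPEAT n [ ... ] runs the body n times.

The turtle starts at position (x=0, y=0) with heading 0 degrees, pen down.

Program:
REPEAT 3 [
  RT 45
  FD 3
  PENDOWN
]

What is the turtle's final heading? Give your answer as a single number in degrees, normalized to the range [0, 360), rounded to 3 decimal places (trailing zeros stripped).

Executing turtle program step by step:
Start: pos=(0,0), heading=0, pen down
REPEAT 3 [
  -- iteration 1/3 --
  RT 45: heading 0 -> 315
  FD 3: (0,0) -> (2.121,-2.121) [heading=315, draw]
  PD: pen down
  -- iteration 2/3 --
  RT 45: heading 315 -> 270
  FD 3: (2.121,-2.121) -> (2.121,-5.121) [heading=270, draw]
  PD: pen down
  -- iteration 3/3 --
  RT 45: heading 270 -> 225
  FD 3: (2.121,-5.121) -> (0,-7.243) [heading=225, draw]
  PD: pen down
]
Final: pos=(0,-7.243), heading=225, 3 segment(s) drawn

Answer: 225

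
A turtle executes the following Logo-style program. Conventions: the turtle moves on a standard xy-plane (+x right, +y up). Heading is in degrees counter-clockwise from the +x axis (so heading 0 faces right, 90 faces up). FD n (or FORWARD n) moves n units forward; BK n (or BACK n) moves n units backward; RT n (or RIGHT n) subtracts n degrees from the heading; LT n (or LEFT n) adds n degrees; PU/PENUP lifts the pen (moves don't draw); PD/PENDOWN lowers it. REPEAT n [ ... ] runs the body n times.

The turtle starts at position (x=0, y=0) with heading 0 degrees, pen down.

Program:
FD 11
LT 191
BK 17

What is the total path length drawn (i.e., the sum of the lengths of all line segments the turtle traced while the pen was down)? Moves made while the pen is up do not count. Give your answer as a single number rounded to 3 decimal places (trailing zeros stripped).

Answer: 28

Derivation:
Executing turtle program step by step:
Start: pos=(0,0), heading=0, pen down
FD 11: (0,0) -> (11,0) [heading=0, draw]
LT 191: heading 0 -> 191
BK 17: (11,0) -> (27.688,3.244) [heading=191, draw]
Final: pos=(27.688,3.244), heading=191, 2 segment(s) drawn

Segment lengths:
  seg 1: (0,0) -> (11,0), length = 11
  seg 2: (11,0) -> (27.688,3.244), length = 17
Total = 28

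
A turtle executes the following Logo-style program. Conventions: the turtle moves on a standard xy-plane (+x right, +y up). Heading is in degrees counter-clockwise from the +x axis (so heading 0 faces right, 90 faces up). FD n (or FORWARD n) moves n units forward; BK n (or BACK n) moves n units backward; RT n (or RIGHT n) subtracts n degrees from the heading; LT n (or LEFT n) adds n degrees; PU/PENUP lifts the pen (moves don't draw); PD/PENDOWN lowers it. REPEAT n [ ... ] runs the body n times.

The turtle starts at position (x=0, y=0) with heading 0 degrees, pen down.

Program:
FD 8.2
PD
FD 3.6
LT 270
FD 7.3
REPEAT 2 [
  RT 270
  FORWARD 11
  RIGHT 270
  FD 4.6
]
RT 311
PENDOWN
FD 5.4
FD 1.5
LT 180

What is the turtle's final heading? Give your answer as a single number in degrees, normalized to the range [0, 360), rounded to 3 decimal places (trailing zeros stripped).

Executing turtle program step by step:
Start: pos=(0,0), heading=0, pen down
FD 8.2: (0,0) -> (8.2,0) [heading=0, draw]
PD: pen down
FD 3.6: (8.2,0) -> (11.8,0) [heading=0, draw]
LT 270: heading 0 -> 270
FD 7.3: (11.8,0) -> (11.8,-7.3) [heading=270, draw]
REPEAT 2 [
  -- iteration 1/2 --
  RT 270: heading 270 -> 0
  FD 11: (11.8,-7.3) -> (22.8,-7.3) [heading=0, draw]
  RT 270: heading 0 -> 90
  FD 4.6: (22.8,-7.3) -> (22.8,-2.7) [heading=90, draw]
  -- iteration 2/2 --
  RT 270: heading 90 -> 180
  FD 11: (22.8,-2.7) -> (11.8,-2.7) [heading=180, draw]
  RT 270: heading 180 -> 270
  FD 4.6: (11.8,-2.7) -> (11.8,-7.3) [heading=270, draw]
]
RT 311: heading 270 -> 319
PD: pen down
FD 5.4: (11.8,-7.3) -> (15.875,-10.843) [heading=319, draw]
FD 1.5: (15.875,-10.843) -> (17.007,-11.827) [heading=319, draw]
LT 180: heading 319 -> 139
Final: pos=(17.007,-11.827), heading=139, 9 segment(s) drawn

Answer: 139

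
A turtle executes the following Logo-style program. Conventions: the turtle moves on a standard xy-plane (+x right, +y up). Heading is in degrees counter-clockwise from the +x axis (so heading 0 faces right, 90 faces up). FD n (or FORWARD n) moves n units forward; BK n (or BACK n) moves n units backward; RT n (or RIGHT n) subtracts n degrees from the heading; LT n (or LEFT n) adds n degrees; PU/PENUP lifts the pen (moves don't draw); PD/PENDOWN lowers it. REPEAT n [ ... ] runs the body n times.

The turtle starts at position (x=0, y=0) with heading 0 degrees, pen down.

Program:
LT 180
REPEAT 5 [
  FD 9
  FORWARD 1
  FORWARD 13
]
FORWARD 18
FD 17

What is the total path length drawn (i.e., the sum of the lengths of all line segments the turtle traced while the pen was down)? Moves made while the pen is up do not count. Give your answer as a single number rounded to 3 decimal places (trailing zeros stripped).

Answer: 150

Derivation:
Executing turtle program step by step:
Start: pos=(0,0), heading=0, pen down
LT 180: heading 0 -> 180
REPEAT 5 [
  -- iteration 1/5 --
  FD 9: (0,0) -> (-9,0) [heading=180, draw]
  FD 1: (-9,0) -> (-10,0) [heading=180, draw]
  FD 13: (-10,0) -> (-23,0) [heading=180, draw]
  -- iteration 2/5 --
  FD 9: (-23,0) -> (-32,0) [heading=180, draw]
  FD 1: (-32,0) -> (-33,0) [heading=180, draw]
  FD 13: (-33,0) -> (-46,0) [heading=180, draw]
  -- iteration 3/5 --
  FD 9: (-46,0) -> (-55,0) [heading=180, draw]
  FD 1: (-55,0) -> (-56,0) [heading=180, draw]
  FD 13: (-56,0) -> (-69,0) [heading=180, draw]
  -- iteration 4/5 --
  FD 9: (-69,0) -> (-78,0) [heading=180, draw]
  FD 1: (-78,0) -> (-79,0) [heading=180, draw]
  FD 13: (-79,0) -> (-92,0) [heading=180, draw]
  -- iteration 5/5 --
  FD 9: (-92,0) -> (-101,0) [heading=180, draw]
  FD 1: (-101,0) -> (-102,0) [heading=180, draw]
  FD 13: (-102,0) -> (-115,0) [heading=180, draw]
]
FD 18: (-115,0) -> (-133,0) [heading=180, draw]
FD 17: (-133,0) -> (-150,0) [heading=180, draw]
Final: pos=(-150,0), heading=180, 17 segment(s) drawn

Segment lengths:
  seg 1: (0,0) -> (-9,0), length = 9
  seg 2: (-9,0) -> (-10,0), length = 1
  seg 3: (-10,0) -> (-23,0), length = 13
  seg 4: (-23,0) -> (-32,0), length = 9
  seg 5: (-32,0) -> (-33,0), length = 1
  seg 6: (-33,0) -> (-46,0), length = 13
  seg 7: (-46,0) -> (-55,0), length = 9
  seg 8: (-55,0) -> (-56,0), length = 1
  seg 9: (-56,0) -> (-69,0), length = 13
  seg 10: (-69,0) -> (-78,0), length = 9
  seg 11: (-78,0) -> (-79,0), length = 1
  seg 12: (-79,0) -> (-92,0), length = 13
  seg 13: (-92,0) -> (-101,0), length = 9
  seg 14: (-101,0) -> (-102,0), length = 1
  seg 15: (-102,0) -> (-115,0), length = 13
  seg 16: (-115,0) -> (-133,0), length = 18
  seg 17: (-133,0) -> (-150,0), length = 17
Total = 150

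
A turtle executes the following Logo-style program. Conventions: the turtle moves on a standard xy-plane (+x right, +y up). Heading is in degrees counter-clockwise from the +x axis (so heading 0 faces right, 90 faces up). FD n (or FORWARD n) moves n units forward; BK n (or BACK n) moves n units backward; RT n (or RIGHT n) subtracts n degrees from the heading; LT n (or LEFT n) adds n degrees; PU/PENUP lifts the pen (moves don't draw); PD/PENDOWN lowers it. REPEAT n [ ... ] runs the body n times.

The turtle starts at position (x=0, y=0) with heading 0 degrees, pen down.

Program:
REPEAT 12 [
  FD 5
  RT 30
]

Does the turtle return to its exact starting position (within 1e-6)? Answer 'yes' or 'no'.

Answer: yes

Derivation:
Executing turtle program step by step:
Start: pos=(0,0), heading=0, pen down
REPEAT 12 [
  -- iteration 1/12 --
  FD 5: (0,0) -> (5,0) [heading=0, draw]
  RT 30: heading 0 -> 330
  -- iteration 2/12 --
  FD 5: (5,0) -> (9.33,-2.5) [heading=330, draw]
  RT 30: heading 330 -> 300
  -- iteration 3/12 --
  FD 5: (9.33,-2.5) -> (11.83,-6.83) [heading=300, draw]
  RT 30: heading 300 -> 270
  -- iteration 4/12 --
  FD 5: (11.83,-6.83) -> (11.83,-11.83) [heading=270, draw]
  RT 30: heading 270 -> 240
  -- iteration 5/12 --
  FD 5: (11.83,-11.83) -> (9.33,-16.16) [heading=240, draw]
  RT 30: heading 240 -> 210
  -- iteration 6/12 --
  FD 5: (9.33,-16.16) -> (5,-18.66) [heading=210, draw]
  RT 30: heading 210 -> 180
  -- iteration 7/12 --
  FD 5: (5,-18.66) -> (0,-18.66) [heading=180, draw]
  RT 30: heading 180 -> 150
  -- iteration 8/12 --
  FD 5: (0,-18.66) -> (-4.33,-16.16) [heading=150, draw]
  RT 30: heading 150 -> 120
  -- iteration 9/12 --
  FD 5: (-4.33,-16.16) -> (-6.83,-11.83) [heading=120, draw]
  RT 30: heading 120 -> 90
  -- iteration 10/12 --
  FD 5: (-6.83,-11.83) -> (-6.83,-6.83) [heading=90, draw]
  RT 30: heading 90 -> 60
  -- iteration 11/12 --
  FD 5: (-6.83,-6.83) -> (-4.33,-2.5) [heading=60, draw]
  RT 30: heading 60 -> 30
  -- iteration 12/12 --
  FD 5: (-4.33,-2.5) -> (0,0) [heading=30, draw]
  RT 30: heading 30 -> 0
]
Final: pos=(0,0), heading=0, 12 segment(s) drawn

Start position: (0, 0)
Final position: (0, 0)
Distance = 0; < 1e-6 -> CLOSED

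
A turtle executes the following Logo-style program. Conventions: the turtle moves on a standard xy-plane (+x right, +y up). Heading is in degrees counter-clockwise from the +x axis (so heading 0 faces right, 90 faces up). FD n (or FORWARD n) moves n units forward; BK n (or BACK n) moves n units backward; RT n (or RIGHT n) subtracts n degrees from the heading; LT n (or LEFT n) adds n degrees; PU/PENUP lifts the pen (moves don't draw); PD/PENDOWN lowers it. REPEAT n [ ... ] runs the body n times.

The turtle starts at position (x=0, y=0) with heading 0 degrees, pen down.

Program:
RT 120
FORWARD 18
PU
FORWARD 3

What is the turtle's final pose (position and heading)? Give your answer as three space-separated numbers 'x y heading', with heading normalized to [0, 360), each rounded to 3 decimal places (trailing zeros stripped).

Answer: -10.5 -18.187 240

Derivation:
Executing turtle program step by step:
Start: pos=(0,0), heading=0, pen down
RT 120: heading 0 -> 240
FD 18: (0,0) -> (-9,-15.588) [heading=240, draw]
PU: pen up
FD 3: (-9,-15.588) -> (-10.5,-18.187) [heading=240, move]
Final: pos=(-10.5,-18.187), heading=240, 1 segment(s) drawn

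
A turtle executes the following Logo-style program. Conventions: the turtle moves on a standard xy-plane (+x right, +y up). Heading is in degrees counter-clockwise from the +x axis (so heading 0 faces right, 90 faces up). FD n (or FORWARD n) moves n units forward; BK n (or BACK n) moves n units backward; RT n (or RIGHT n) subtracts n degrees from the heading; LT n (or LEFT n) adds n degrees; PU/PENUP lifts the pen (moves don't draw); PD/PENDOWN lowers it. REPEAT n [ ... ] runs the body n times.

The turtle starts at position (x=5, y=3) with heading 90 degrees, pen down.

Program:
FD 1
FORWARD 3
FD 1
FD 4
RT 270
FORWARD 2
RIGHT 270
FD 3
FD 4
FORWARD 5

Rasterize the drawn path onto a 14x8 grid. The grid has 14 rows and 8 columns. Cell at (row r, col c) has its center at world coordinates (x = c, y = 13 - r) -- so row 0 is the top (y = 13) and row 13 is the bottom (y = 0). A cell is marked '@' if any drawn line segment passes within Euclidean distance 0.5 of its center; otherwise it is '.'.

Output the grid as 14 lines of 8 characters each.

Answer: ........
...@@@..
...@.@..
...@.@..
...@.@..
...@.@..
...@.@..
...@.@..
...@.@..
...@.@..
...@.@..
...@....
...@....
...@....

Derivation:
Segment 0: (5,3) -> (5,4)
Segment 1: (5,4) -> (5,7)
Segment 2: (5,7) -> (5,8)
Segment 3: (5,8) -> (5,12)
Segment 4: (5,12) -> (3,12)
Segment 5: (3,12) -> (3,9)
Segment 6: (3,9) -> (3,5)
Segment 7: (3,5) -> (3,0)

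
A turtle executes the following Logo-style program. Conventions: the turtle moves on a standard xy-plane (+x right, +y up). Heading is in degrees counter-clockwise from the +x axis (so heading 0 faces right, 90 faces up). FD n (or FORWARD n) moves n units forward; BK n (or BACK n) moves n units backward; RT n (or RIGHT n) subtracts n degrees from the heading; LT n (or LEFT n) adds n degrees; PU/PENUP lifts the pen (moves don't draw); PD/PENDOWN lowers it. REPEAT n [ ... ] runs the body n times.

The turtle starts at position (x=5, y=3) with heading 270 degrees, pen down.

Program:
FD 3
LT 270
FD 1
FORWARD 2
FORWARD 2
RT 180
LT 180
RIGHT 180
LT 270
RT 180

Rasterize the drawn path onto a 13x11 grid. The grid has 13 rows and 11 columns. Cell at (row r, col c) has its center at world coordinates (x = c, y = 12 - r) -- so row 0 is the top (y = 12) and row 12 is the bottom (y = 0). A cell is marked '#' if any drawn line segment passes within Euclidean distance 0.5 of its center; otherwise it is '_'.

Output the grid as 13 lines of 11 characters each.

Segment 0: (5,3) -> (5,0)
Segment 1: (5,0) -> (4,0)
Segment 2: (4,0) -> (2,0)
Segment 3: (2,0) -> (-0,0)

Answer: ___________
___________
___________
___________
___________
___________
___________
___________
___________
_____#_____
_____#_____
_____#_____
######_____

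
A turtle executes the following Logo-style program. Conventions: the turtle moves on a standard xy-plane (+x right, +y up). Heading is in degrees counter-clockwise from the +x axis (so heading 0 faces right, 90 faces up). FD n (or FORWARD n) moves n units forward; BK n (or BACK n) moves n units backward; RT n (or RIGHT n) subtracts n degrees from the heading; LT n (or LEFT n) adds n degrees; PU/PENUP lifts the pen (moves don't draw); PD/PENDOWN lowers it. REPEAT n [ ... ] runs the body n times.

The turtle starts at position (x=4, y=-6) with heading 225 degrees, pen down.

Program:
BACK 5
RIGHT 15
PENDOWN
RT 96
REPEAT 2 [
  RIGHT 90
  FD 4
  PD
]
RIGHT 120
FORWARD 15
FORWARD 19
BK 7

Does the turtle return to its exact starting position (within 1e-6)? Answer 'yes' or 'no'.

Executing turtle program step by step:
Start: pos=(4,-6), heading=225, pen down
BK 5: (4,-6) -> (7.536,-2.464) [heading=225, draw]
RT 15: heading 225 -> 210
PD: pen down
RT 96: heading 210 -> 114
REPEAT 2 [
  -- iteration 1/2 --
  RT 90: heading 114 -> 24
  FD 4: (7.536,-2.464) -> (11.19,-0.838) [heading=24, draw]
  PD: pen down
  -- iteration 2/2 --
  RT 90: heading 24 -> 294
  FD 4: (11.19,-0.838) -> (12.817,-4.492) [heading=294, draw]
  PD: pen down
]
RT 120: heading 294 -> 174
FD 15: (12.817,-4.492) -> (-2.101,-2.924) [heading=174, draw]
FD 19: (-2.101,-2.924) -> (-20.997,-0.938) [heading=174, draw]
BK 7: (-20.997,-0.938) -> (-14.035,-1.669) [heading=174, draw]
Final: pos=(-14.035,-1.669), heading=174, 6 segment(s) drawn

Start position: (4, -6)
Final position: (-14.035, -1.669)
Distance = 18.548; >= 1e-6 -> NOT closed

Answer: no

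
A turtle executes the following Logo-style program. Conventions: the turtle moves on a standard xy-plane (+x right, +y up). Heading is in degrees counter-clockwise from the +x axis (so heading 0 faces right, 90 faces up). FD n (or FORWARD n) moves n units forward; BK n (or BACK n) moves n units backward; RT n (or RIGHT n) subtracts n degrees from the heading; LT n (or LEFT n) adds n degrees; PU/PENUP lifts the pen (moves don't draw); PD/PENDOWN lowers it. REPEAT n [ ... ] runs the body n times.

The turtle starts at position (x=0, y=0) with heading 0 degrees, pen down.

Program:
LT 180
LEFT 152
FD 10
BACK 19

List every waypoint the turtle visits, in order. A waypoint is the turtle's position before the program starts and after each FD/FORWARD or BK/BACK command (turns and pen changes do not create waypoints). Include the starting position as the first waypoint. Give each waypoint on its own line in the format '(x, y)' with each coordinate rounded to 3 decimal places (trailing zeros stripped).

Answer: (0, 0)
(8.829, -4.695)
(-7.947, 4.225)

Derivation:
Executing turtle program step by step:
Start: pos=(0,0), heading=0, pen down
LT 180: heading 0 -> 180
LT 152: heading 180 -> 332
FD 10: (0,0) -> (8.829,-4.695) [heading=332, draw]
BK 19: (8.829,-4.695) -> (-7.947,4.225) [heading=332, draw]
Final: pos=(-7.947,4.225), heading=332, 2 segment(s) drawn
Waypoints (3 total):
(0, 0)
(8.829, -4.695)
(-7.947, 4.225)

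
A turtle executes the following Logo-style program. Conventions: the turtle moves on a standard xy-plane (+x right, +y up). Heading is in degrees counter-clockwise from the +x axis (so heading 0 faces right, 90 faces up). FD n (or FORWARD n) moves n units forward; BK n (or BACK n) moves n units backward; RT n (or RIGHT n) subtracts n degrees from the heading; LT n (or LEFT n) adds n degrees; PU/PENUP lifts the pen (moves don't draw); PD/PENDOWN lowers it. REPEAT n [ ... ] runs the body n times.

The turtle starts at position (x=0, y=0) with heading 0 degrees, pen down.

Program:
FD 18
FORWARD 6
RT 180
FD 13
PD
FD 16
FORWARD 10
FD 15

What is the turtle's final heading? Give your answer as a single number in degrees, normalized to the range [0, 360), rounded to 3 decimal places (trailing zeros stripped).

Executing turtle program step by step:
Start: pos=(0,0), heading=0, pen down
FD 18: (0,0) -> (18,0) [heading=0, draw]
FD 6: (18,0) -> (24,0) [heading=0, draw]
RT 180: heading 0 -> 180
FD 13: (24,0) -> (11,0) [heading=180, draw]
PD: pen down
FD 16: (11,0) -> (-5,0) [heading=180, draw]
FD 10: (-5,0) -> (-15,0) [heading=180, draw]
FD 15: (-15,0) -> (-30,0) [heading=180, draw]
Final: pos=(-30,0), heading=180, 6 segment(s) drawn

Answer: 180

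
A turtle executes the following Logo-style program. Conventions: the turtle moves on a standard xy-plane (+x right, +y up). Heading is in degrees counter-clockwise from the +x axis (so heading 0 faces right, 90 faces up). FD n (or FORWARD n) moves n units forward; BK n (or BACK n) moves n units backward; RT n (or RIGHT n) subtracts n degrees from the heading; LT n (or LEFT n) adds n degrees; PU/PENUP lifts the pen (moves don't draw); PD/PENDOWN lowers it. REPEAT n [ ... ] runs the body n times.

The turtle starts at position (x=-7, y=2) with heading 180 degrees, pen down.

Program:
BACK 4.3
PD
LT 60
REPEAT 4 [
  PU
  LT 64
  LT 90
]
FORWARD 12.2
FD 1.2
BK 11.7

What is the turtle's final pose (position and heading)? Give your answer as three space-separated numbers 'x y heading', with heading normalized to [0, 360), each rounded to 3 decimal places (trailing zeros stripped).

Executing turtle program step by step:
Start: pos=(-7,2), heading=180, pen down
BK 4.3: (-7,2) -> (-2.7,2) [heading=180, draw]
PD: pen down
LT 60: heading 180 -> 240
REPEAT 4 [
  -- iteration 1/4 --
  PU: pen up
  LT 64: heading 240 -> 304
  LT 90: heading 304 -> 34
  -- iteration 2/4 --
  PU: pen up
  LT 64: heading 34 -> 98
  LT 90: heading 98 -> 188
  -- iteration 3/4 --
  PU: pen up
  LT 64: heading 188 -> 252
  LT 90: heading 252 -> 342
  -- iteration 4/4 --
  PU: pen up
  LT 64: heading 342 -> 46
  LT 90: heading 46 -> 136
]
FD 12.2: (-2.7,2) -> (-11.476,10.475) [heading=136, move]
FD 1.2: (-11.476,10.475) -> (-12.339,11.308) [heading=136, move]
BK 11.7: (-12.339,11.308) -> (-3.923,3.181) [heading=136, move]
Final: pos=(-3.923,3.181), heading=136, 1 segment(s) drawn

Answer: -3.923 3.181 136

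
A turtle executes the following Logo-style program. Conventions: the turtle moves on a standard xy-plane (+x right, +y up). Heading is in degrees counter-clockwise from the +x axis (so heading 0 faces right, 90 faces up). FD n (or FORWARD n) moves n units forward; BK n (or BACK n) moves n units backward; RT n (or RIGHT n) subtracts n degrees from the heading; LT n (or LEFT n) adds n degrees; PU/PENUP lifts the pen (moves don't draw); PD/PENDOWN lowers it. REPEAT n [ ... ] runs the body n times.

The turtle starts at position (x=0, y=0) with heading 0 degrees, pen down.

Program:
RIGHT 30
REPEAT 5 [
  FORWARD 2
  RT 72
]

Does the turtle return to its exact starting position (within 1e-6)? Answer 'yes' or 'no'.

Executing turtle program step by step:
Start: pos=(0,0), heading=0, pen down
RT 30: heading 0 -> 330
REPEAT 5 [
  -- iteration 1/5 --
  FD 2: (0,0) -> (1.732,-1) [heading=330, draw]
  RT 72: heading 330 -> 258
  -- iteration 2/5 --
  FD 2: (1.732,-1) -> (1.316,-2.956) [heading=258, draw]
  RT 72: heading 258 -> 186
  -- iteration 3/5 --
  FD 2: (1.316,-2.956) -> (-0.673,-3.165) [heading=186, draw]
  RT 72: heading 186 -> 114
  -- iteration 4/5 --
  FD 2: (-0.673,-3.165) -> (-1.486,-1.338) [heading=114, draw]
  RT 72: heading 114 -> 42
  -- iteration 5/5 --
  FD 2: (-1.486,-1.338) -> (0,0) [heading=42, draw]
  RT 72: heading 42 -> 330
]
Final: pos=(0,0), heading=330, 5 segment(s) drawn

Start position: (0, 0)
Final position: (0, 0)
Distance = 0; < 1e-6 -> CLOSED

Answer: yes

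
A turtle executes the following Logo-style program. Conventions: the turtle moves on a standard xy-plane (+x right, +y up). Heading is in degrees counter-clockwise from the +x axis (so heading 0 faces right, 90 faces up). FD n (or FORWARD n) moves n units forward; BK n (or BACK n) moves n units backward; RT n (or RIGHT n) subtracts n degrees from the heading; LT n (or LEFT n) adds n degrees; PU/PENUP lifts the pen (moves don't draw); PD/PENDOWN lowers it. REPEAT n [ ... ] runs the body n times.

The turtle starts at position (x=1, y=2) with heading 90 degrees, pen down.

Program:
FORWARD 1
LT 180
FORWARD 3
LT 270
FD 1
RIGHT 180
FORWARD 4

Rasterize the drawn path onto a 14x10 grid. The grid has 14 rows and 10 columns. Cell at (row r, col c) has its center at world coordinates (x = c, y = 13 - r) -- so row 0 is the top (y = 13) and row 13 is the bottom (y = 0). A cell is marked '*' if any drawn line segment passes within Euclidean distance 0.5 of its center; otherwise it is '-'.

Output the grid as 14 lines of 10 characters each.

Segment 0: (1,2) -> (1,3)
Segment 1: (1,3) -> (1,0)
Segment 2: (1,0) -> (-0,0)
Segment 3: (-0,0) -> (4,-0)

Answer: ----------
----------
----------
----------
----------
----------
----------
----------
----------
----------
-*--------
-*--------
-*--------
*****-----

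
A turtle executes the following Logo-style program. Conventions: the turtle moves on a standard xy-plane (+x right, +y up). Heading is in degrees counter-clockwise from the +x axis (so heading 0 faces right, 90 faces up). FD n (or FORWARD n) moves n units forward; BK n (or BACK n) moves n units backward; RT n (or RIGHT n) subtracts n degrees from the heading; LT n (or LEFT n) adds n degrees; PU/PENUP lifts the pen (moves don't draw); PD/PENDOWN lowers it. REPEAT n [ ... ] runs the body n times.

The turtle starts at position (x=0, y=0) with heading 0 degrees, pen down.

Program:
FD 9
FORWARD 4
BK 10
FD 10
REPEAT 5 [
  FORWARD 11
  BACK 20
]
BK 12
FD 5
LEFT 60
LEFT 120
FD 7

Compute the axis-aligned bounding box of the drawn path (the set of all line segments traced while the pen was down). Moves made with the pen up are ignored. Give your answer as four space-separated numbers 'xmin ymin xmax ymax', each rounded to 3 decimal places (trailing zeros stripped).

Answer: -46 0 24 0

Derivation:
Executing turtle program step by step:
Start: pos=(0,0), heading=0, pen down
FD 9: (0,0) -> (9,0) [heading=0, draw]
FD 4: (9,0) -> (13,0) [heading=0, draw]
BK 10: (13,0) -> (3,0) [heading=0, draw]
FD 10: (3,0) -> (13,0) [heading=0, draw]
REPEAT 5 [
  -- iteration 1/5 --
  FD 11: (13,0) -> (24,0) [heading=0, draw]
  BK 20: (24,0) -> (4,0) [heading=0, draw]
  -- iteration 2/5 --
  FD 11: (4,0) -> (15,0) [heading=0, draw]
  BK 20: (15,0) -> (-5,0) [heading=0, draw]
  -- iteration 3/5 --
  FD 11: (-5,0) -> (6,0) [heading=0, draw]
  BK 20: (6,0) -> (-14,0) [heading=0, draw]
  -- iteration 4/5 --
  FD 11: (-14,0) -> (-3,0) [heading=0, draw]
  BK 20: (-3,0) -> (-23,0) [heading=0, draw]
  -- iteration 5/5 --
  FD 11: (-23,0) -> (-12,0) [heading=0, draw]
  BK 20: (-12,0) -> (-32,0) [heading=0, draw]
]
BK 12: (-32,0) -> (-44,0) [heading=0, draw]
FD 5: (-44,0) -> (-39,0) [heading=0, draw]
LT 60: heading 0 -> 60
LT 120: heading 60 -> 180
FD 7: (-39,0) -> (-46,0) [heading=180, draw]
Final: pos=(-46,0), heading=180, 17 segment(s) drawn

Segment endpoints: x in {-46, -44, -39, -32, -23, -14, -12, -5, -3, 0, 3, 4, 6, 9, 13, 15, 24}, y in {0, 0}
xmin=-46, ymin=0, xmax=24, ymax=0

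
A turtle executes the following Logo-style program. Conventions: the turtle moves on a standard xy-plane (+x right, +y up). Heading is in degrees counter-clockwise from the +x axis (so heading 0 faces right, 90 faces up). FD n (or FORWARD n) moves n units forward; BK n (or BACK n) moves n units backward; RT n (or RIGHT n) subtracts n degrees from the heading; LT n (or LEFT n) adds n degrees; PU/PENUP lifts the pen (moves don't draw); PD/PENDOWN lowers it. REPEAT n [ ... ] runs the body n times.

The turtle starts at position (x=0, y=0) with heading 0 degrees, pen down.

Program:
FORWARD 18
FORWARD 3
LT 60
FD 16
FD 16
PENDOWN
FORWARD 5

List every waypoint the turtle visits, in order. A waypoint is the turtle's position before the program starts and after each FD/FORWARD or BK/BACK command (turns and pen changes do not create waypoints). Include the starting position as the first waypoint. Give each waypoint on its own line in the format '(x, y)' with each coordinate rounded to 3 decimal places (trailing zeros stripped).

Executing turtle program step by step:
Start: pos=(0,0), heading=0, pen down
FD 18: (0,0) -> (18,0) [heading=0, draw]
FD 3: (18,0) -> (21,0) [heading=0, draw]
LT 60: heading 0 -> 60
FD 16: (21,0) -> (29,13.856) [heading=60, draw]
FD 16: (29,13.856) -> (37,27.713) [heading=60, draw]
PD: pen down
FD 5: (37,27.713) -> (39.5,32.043) [heading=60, draw]
Final: pos=(39.5,32.043), heading=60, 5 segment(s) drawn
Waypoints (6 total):
(0, 0)
(18, 0)
(21, 0)
(29, 13.856)
(37, 27.713)
(39.5, 32.043)

Answer: (0, 0)
(18, 0)
(21, 0)
(29, 13.856)
(37, 27.713)
(39.5, 32.043)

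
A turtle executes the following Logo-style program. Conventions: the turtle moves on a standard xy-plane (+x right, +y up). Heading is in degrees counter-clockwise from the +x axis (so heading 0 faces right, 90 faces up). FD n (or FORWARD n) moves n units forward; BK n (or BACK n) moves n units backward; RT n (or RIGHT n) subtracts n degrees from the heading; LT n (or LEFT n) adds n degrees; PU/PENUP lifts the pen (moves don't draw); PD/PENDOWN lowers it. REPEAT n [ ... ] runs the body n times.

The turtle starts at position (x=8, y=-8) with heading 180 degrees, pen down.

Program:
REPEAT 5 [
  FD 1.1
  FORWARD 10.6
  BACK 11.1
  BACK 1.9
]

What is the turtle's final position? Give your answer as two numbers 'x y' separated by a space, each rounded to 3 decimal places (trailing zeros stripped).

Executing turtle program step by step:
Start: pos=(8,-8), heading=180, pen down
REPEAT 5 [
  -- iteration 1/5 --
  FD 1.1: (8,-8) -> (6.9,-8) [heading=180, draw]
  FD 10.6: (6.9,-8) -> (-3.7,-8) [heading=180, draw]
  BK 11.1: (-3.7,-8) -> (7.4,-8) [heading=180, draw]
  BK 1.9: (7.4,-8) -> (9.3,-8) [heading=180, draw]
  -- iteration 2/5 --
  FD 1.1: (9.3,-8) -> (8.2,-8) [heading=180, draw]
  FD 10.6: (8.2,-8) -> (-2.4,-8) [heading=180, draw]
  BK 11.1: (-2.4,-8) -> (8.7,-8) [heading=180, draw]
  BK 1.9: (8.7,-8) -> (10.6,-8) [heading=180, draw]
  -- iteration 3/5 --
  FD 1.1: (10.6,-8) -> (9.5,-8) [heading=180, draw]
  FD 10.6: (9.5,-8) -> (-1.1,-8) [heading=180, draw]
  BK 11.1: (-1.1,-8) -> (10,-8) [heading=180, draw]
  BK 1.9: (10,-8) -> (11.9,-8) [heading=180, draw]
  -- iteration 4/5 --
  FD 1.1: (11.9,-8) -> (10.8,-8) [heading=180, draw]
  FD 10.6: (10.8,-8) -> (0.2,-8) [heading=180, draw]
  BK 11.1: (0.2,-8) -> (11.3,-8) [heading=180, draw]
  BK 1.9: (11.3,-8) -> (13.2,-8) [heading=180, draw]
  -- iteration 5/5 --
  FD 1.1: (13.2,-8) -> (12.1,-8) [heading=180, draw]
  FD 10.6: (12.1,-8) -> (1.5,-8) [heading=180, draw]
  BK 11.1: (1.5,-8) -> (12.6,-8) [heading=180, draw]
  BK 1.9: (12.6,-8) -> (14.5,-8) [heading=180, draw]
]
Final: pos=(14.5,-8), heading=180, 20 segment(s) drawn

Answer: 14.5 -8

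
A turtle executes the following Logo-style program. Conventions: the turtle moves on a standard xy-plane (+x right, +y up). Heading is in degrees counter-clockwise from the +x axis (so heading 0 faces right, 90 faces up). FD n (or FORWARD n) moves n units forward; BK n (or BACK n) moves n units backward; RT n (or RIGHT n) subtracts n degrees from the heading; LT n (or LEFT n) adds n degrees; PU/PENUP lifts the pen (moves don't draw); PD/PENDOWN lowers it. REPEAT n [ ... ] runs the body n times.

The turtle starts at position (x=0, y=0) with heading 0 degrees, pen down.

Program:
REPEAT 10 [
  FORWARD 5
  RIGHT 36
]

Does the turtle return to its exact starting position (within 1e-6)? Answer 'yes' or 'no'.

Answer: yes

Derivation:
Executing turtle program step by step:
Start: pos=(0,0), heading=0, pen down
REPEAT 10 [
  -- iteration 1/10 --
  FD 5: (0,0) -> (5,0) [heading=0, draw]
  RT 36: heading 0 -> 324
  -- iteration 2/10 --
  FD 5: (5,0) -> (9.045,-2.939) [heading=324, draw]
  RT 36: heading 324 -> 288
  -- iteration 3/10 --
  FD 5: (9.045,-2.939) -> (10.59,-7.694) [heading=288, draw]
  RT 36: heading 288 -> 252
  -- iteration 4/10 --
  FD 5: (10.59,-7.694) -> (9.045,-12.449) [heading=252, draw]
  RT 36: heading 252 -> 216
  -- iteration 5/10 --
  FD 5: (9.045,-12.449) -> (5,-15.388) [heading=216, draw]
  RT 36: heading 216 -> 180
  -- iteration 6/10 --
  FD 5: (5,-15.388) -> (0,-15.388) [heading=180, draw]
  RT 36: heading 180 -> 144
  -- iteration 7/10 --
  FD 5: (0,-15.388) -> (-4.045,-12.449) [heading=144, draw]
  RT 36: heading 144 -> 108
  -- iteration 8/10 --
  FD 5: (-4.045,-12.449) -> (-5.59,-7.694) [heading=108, draw]
  RT 36: heading 108 -> 72
  -- iteration 9/10 --
  FD 5: (-5.59,-7.694) -> (-4.045,-2.939) [heading=72, draw]
  RT 36: heading 72 -> 36
  -- iteration 10/10 --
  FD 5: (-4.045,-2.939) -> (0,0) [heading=36, draw]
  RT 36: heading 36 -> 0
]
Final: pos=(0,0), heading=0, 10 segment(s) drawn

Start position: (0, 0)
Final position: (0, 0)
Distance = 0; < 1e-6 -> CLOSED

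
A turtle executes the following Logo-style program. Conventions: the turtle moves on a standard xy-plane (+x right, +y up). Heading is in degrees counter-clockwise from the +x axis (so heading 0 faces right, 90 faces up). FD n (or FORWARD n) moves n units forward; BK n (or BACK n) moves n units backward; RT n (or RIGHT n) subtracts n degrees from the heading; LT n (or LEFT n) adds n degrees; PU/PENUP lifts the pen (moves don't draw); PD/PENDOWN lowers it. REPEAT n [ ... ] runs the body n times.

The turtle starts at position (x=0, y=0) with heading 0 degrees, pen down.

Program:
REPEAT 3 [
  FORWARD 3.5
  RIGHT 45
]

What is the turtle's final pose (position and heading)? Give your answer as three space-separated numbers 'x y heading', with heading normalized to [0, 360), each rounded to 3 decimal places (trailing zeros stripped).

Answer: 5.975 -5.975 225

Derivation:
Executing turtle program step by step:
Start: pos=(0,0), heading=0, pen down
REPEAT 3 [
  -- iteration 1/3 --
  FD 3.5: (0,0) -> (3.5,0) [heading=0, draw]
  RT 45: heading 0 -> 315
  -- iteration 2/3 --
  FD 3.5: (3.5,0) -> (5.975,-2.475) [heading=315, draw]
  RT 45: heading 315 -> 270
  -- iteration 3/3 --
  FD 3.5: (5.975,-2.475) -> (5.975,-5.975) [heading=270, draw]
  RT 45: heading 270 -> 225
]
Final: pos=(5.975,-5.975), heading=225, 3 segment(s) drawn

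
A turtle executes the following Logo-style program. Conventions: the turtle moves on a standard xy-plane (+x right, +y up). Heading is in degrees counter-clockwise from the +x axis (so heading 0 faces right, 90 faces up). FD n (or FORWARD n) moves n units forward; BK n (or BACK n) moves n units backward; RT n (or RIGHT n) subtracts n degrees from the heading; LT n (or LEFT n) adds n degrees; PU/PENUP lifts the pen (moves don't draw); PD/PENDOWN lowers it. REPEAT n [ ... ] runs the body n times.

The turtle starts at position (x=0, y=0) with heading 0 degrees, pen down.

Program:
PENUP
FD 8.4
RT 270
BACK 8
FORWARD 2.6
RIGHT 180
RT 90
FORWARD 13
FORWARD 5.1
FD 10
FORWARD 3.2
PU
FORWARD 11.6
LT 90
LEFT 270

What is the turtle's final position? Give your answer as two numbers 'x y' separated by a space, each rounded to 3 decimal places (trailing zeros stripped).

Answer: -34.5 -5.4

Derivation:
Executing turtle program step by step:
Start: pos=(0,0), heading=0, pen down
PU: pen up
FD 8.4: (0,0) -> (8.4,0) [heading=0, move]
RT 270: heading 0 -> 90
BK 8: (8.4,0) -> (8.4,-8) [heading=90, move]
FD 2.6: (8.4,-8) -> (8.4,-5.4) [heading=90, move]
RT 180: heading 90 -> 270
RT 90: heading 270 -> 180
FD 13: (8.4,-5.4) -> (-4.6,-5.4) [heading=180, move]
FD 5.1: (-4.6,-5.4) -> (-9.7,-5.4) [heading=180, move]
FD 10: (-9.7,-5.4) -> (-19.7,-5.4) [heading=180, move]
FD 3.2: (-19.7,-5.4) -> (-22.9,-5.4) [heading=180, move]
PU: pen up
FD 11.6: (-22.9,-5.4) -> (-34.5,-5.4) [heading=180, move]
LT 90: heading 180 -> 270
LT 270: heading 270 -> 180
Final: pos=(-34.5,-5.4), heading=180, 0 segment(s) drawn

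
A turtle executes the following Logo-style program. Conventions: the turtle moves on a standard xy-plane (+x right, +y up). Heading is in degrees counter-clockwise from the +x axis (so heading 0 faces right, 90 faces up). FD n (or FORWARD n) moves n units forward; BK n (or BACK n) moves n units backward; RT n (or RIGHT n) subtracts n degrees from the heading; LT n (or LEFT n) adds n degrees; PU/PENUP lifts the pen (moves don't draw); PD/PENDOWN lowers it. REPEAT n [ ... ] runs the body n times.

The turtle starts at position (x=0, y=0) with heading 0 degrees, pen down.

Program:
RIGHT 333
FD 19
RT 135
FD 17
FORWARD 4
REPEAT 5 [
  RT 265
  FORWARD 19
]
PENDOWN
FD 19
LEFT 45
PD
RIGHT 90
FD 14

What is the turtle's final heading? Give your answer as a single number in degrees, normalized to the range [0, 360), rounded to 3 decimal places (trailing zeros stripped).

Executing turtle program step by step:
Start: pos=(0,0), heading=0, pen down
RT 333: heading 0 -> 27
FD 19: (0,0) -> (16.929,8.626) [heading=27, draw]
RT 135: heading 27 -> 252
FD 17: (16.929,8.626) -> (11.676,-7.542) [heading=252, draw]
FD 4: (11.676,-7.542) -> (10.44,-11.346) [heading=252, draw]
REPEAT 5 [
  -- iteration 1/5 --
  RT 265: heading 252 -> 347
  FD 19: (10.44,-11.346) -> (28.953,-15.62) [heading=347, draw]
  -- iteration 2/5 --
  RT 265: heading 347 -> 82
  FD 19: (28.953,-15.62) -> (31.597,3.195) [heading=82, draw]
  -- iteration 3/5 --
  RT 265: heading 82 -> 177
  FD 19: (31.597,3.195) -> (12.623,4.189) [heading=177, draw]
  -- iteration 4/5 --
  RT 265: heading 177 -> 272
  FD 19: (12.623,4.189) -> (13.286,-14.799) [heading=272, draw]
  -- iteration 5/5 --
  RT 265: heading 272 -> 7
  FD 19: (13.286,-14.799) -> (32.145,-12.484) [heading=7, draw]
]
PD: pen down
FD 19: (32.145,-12.484) -> (51.003,-10.168) [heading=7, draw]
LT 45: heading 7 -> 52
PD: pen down
RT 90: heading 52 -> 322
FD 14: (51.003,-10.168) -> (62.035,-18.788) [heading=322, draw]
Final: pos=(62.035,-18.788), heading=322, 10 segment(s) drawn

Answer: 322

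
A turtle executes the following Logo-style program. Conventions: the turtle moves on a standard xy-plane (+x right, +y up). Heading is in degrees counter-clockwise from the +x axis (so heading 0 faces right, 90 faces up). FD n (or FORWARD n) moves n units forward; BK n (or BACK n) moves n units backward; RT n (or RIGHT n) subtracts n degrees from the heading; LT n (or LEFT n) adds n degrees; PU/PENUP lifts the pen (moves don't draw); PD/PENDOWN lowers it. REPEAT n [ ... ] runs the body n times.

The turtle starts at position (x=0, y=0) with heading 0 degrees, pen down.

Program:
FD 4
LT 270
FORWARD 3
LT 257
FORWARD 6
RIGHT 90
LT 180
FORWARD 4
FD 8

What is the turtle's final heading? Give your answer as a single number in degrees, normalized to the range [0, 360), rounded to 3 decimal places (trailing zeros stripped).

Answer: 257

Derivation:
Executing turtle program step by step:
Start: pos=(0,0), heading=0, pen down
FD 4: (0,0) -> (4,0) [heading=0, draw]
LT 270: heading 0 -> 270
FD 3: (4,0) -> (4,-3) [heading=270, draw]
LT 257: heading 270 -> 167
FD 6: (4,-3) -> (-1.846,-1.65) [heading=167, draw]
RT 90: heading 167 -> 77
LT 180: heading 77 -> 257
FD 4: (-1.846,-1.65) -> (-2.746,-5.548) [heading=257, draw]
FD 8: (-2.746,-5.548) -> (-4.546,-13.343) [heading=257, draw]
Final: pos=(-4.546,-13.343), heading=257, 5 segment(s) drawn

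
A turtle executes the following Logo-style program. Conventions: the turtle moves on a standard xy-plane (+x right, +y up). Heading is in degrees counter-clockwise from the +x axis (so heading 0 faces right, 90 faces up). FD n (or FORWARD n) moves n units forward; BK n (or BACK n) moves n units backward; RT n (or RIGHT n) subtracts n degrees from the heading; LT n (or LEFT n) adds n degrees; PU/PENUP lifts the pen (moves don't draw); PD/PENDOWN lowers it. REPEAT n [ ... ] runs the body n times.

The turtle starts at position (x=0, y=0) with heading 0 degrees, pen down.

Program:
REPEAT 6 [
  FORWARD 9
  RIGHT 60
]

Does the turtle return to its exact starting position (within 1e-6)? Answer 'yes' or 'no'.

Answer: yes

Derivation:
Executing turtle program step by step:
Start: pos=(0,0), heading=0, pen down
REPEAT 6 [
  -- iteration 1/6 --
  FD 9: (0,0) -> (9,0) [heading=0, draw]
  RT 60: heading 0 -> 300
  -- iteration 2/6 --
  FD 9: (9,0) -> (13.5,-7.794) [heading=300, draw]
  RT 60: heading 300 -> 240
  -- iteration 3/6 --
  FD 9: (13.5,-7.794) -> (9,-15.588) [heading=240, draw]
  RT 60: heading 240 -> 180
  -- iteration 4/6 --
  FD 9: (9,-15.588) -> (0,-15.588) [heading=180, draw]
  RT 60: heading 180 -> 120
  -- iteration 5/6 --
  FD 9: (0,-15.588) -> (-4.5,-7.794) [heading=120, draw]
  RT 60: heading 120 -> 60
  -- iteration 6/6 --
  FD 9: (-4.5,-7.794) -> (0,0) [heading=60, draw]
  RT 60: heading 60 -> 0
]
Final: pos=(0,0), heading=0, 6 segment(s) drawn

Start position: (0, 0)
Final position: (0, 0)
Distance = 0; < 1e-6 -> CLOSED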